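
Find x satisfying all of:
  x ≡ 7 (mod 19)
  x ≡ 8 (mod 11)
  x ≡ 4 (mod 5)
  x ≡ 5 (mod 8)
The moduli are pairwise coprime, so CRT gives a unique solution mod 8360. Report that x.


Product of moduli M = 19 · 11 · 5 · 8 = 8360.
Merge one congruence at a time:
  Start: x ≡ 7 (mod 19).
  Combine with x ≡ 8 (mod 11); new modulus lcm = 209.
    Write x = 7 + 19·t and substitute into x ≡ 8 (mod 11): 19·t ≡ 8 − 7 = 1 (mod 11).
    Reduce coefficients mod 11: 8·t ≡ 1 (mod 11).
    The inverse of 8 mod 11 is 7 (since 8·7 = 56 = 5·11 + 1), so t ≡ 7·1 = 7 ≡ 7 (mod 11).
    Then x = 7 + 19·7 = 140, valid modulo lcm(19, 11) = 209: x ≡ 140 (mod 209).
  Combine with x ≡ 4 (mod 5); new modulus lcm = 1045.
    Write x = 140 + 209·t and substitute into x ≡ 4 (mod 5): 209·t ≡ 4 − 140 = -136 (mod 5).
    Reduce coefficients mod 5: 4·t ≡ 4 (mod 5).
    The inverse of 4 mod 5 is 4 (since 4·4 = 16 = 3·5 + 1), so t ≡ 4·4 = 16 ≡ 1 (mod 5).
    Then x = 140 + 209·1 = 349, valid modulo lcm(209, 5) = 1045: x ≡ 349 (mod 1045).
  Combine with x ≡ 5 (mod 8); new modulus lcm = 8360.
    Write x = 349 + 1045·t and substitute into x ≡ 5 (mod 8): 1045·t ≡ 5 − 349 = -344 (mod 8).
    Reduce coefficients mod 8: 5·t ≡ 0 (mod 8).
    The inverse of 5 mod 8 is 5 (since 5·5 = 25 = 3·8 + 1), so t ≡ 5·0 = 0 ≡ 0 (mod 8).
    Then x = 349 + 1045·0 = 349, valid modulo lcm(1045, 8) = 8360: x ≡ 349 (mod 8360).
Verify against each original: 349 mod 19 = 7, 349 mod 11 = 8, 349 mod 5 = 4, 349 mod 8 = 5.

x ≡ 349 (mod 8360).


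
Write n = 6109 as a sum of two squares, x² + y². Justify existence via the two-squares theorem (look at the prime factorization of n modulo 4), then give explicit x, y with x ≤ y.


Step 1: Factor n = 6109 = 41 · 149.
Step 2: Check the mod-4 condition on each prime factor: 41 ≡ 1 (mod 4), exponent 1; 149 ≡ 1 (mod 4), exponent 1.
All primes ≡ 3 (mod 4) appear to even exponent (or don't appear), so by the two-squares theorem n IS expressible as a sum of two squares.
Step 3: Build a representation. Here n = 41 · 149 is a product of primes ≡ 1 (mod 4). Each prime p ≡ 1 (mod 4) is itself a sum of two squares; find a² by testing p − a² for a perfect square:
  41: 41 − 1² = 40, 41 − 2² = 37, 41 − 3² = 32, 41 − 4² = 25 = 5² ⇒ 41 = 4² + 5².
  149: 149 − 1² = 148, 149 − 2² = 145, 149 − 3² = 140, 149 − 4² = 133, 149 − 5² = 124, 149 − 6² = 113, 149 − 7² = 100 = 10² ⇒ 149 = 7² + 10².
  Combine using the Brahmagupta–Fibonacci identity (a² + b²)(c² + d²) = (ac − bd)² + (ad + bc)² = (ac + bd)² + (ad − bc)²:
  41 · 149 = 6109: from (4² + 5²)(7² + 10²), take (4·7 − 5·10, 4·10 + 5·7) = (28 − 50, 40 + 35) = (-22, 75); dropping signs (only squares matter) gives (22, 75); check 22² + 75² = 484 + 5625 = 6109 ✓.
Step 4: Order so x ≤ y and verify: 22² + 75² = 484 + 5625 = 6109 = n. ✓

n = 6109 = 22² + 75² (one valid representation with x ≤ y).


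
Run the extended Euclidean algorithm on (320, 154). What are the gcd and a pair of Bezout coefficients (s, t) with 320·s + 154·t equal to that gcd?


Euclidean algorithm on (320, 154) — divide until remainder is 0:
  320 = 2 · 154 + 12
  154 = 12 · 12 + 10
  12 = 1 · 10 + 2
  10 = 5 · 2 + 0
gcd(320, 154) = 2.
Track Bezout coefficients alongside the remainders: start with r₀ = 320 = a·1 + b·0 (s = 1, t = 0) and r₁ = 154 = a·0 + b·1 (s = 0, t = 1); each new remainder r_{k+1} = r_{k-1} − q_k·r_k inherits s_{k+1} = s_{k-1} − q_k·s_k, t_{k+1} = t_{k-1} − q_k·t_k, so r_k = a·s_k + b·t_k at every step:
  q = 2: r = 12, s = 1 − 2·0 = 1, t = 0 − 2·1 = -2  (check: 320·1 + 154·(-2) = 12)
  q = 12: r = 10, s = 0 − 12·1 = -12, t = 1 − 12·(-2) = 25  (check: 320·(-12) + 154·25 = 10)
  q = 1: r = 2, s = 1 − 1·(-12) = 13, t = -2 − 1·25 = -27  (check: 320·13 + 154·(-27) = 2)
The row with r = 2 (the gcd) gives the Bezout coefficients s = 13, t = -27.
Result: 320 · (13) + 154 · (-27) = 2.

gcd(320, 154) = 2; s = 13, t = -27 (check: 320·13 + 154·(-27) = 2).


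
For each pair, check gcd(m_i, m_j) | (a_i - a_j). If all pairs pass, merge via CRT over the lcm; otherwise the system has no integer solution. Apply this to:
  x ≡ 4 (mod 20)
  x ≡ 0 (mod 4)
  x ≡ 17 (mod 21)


Moduli 20, 4, 21 are not pairwise coprime, so CRT works modulo lcm(m_i) when all pairwise compatibility conditions hold.
Pairwise compatibility: gcd(m_i, m_j) must divide a_i - a_j for every pair.
Merge one congruence at a time:
  Start: x ≡ 4 (mod 20).
  Combine with x ≡ 0 (mod 4): gcd(20, 4) = 4; 0 - 4 = -4, which IS divisible by 4, so compatible.
    Write x = 4 + 20·t and substitute into x ≡ 0 (mod 4): 20·t ≡ 0 − 4 = -4 (mod 4).
    Divide the congruence (and modulus) by g = 4: 5·t ≡ -1 (mod 1).
    Modulo 1 every t works; take t = 0.
    Then x = 4 + 20·0 = 4, valid modulo lcm(20, 4) = 20: x ≡ 4 (mod 20).
  Combine with x ≡ 17 (mod 21): gcd(20, 21) = 1; 17 - 4 = 13, which IS divisible by 1, so compatible.
    Write x = 4 + 20·t and substitute into x ≡ 17 (mod 21): 20·t ≡ 17 − 4 = 13 (mod 21).
    The inverse of 20 mod 21 is 20 (since 20·20 = 400 = 19·21 + 1), so t ≡ 20·13 = 260 ≡ 8 (mod 21).
    Then x = 4 + 20·8 = 164, valid modulo lcm(20, 21) = 420: x ≡ 164 (mod 420).
Verify: 164 mod 20 = 4, 164 mod 4 = 0, 164 mod 21 = 17.

x ≡ 164 (mod 420).


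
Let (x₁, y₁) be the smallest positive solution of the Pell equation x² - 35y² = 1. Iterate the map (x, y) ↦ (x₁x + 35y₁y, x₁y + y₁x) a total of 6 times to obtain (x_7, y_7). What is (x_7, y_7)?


Step 1: Find the fundamental solution (x₁, y₁) of x² - 35y² = 1.
  Expand √35 as a continued fraction. a₀ = ⌊√35⌋ = 5; iterate m_{k+1} = d_k·a_k − m_k, d_{k+1} = (35 − m_{k+1}²)/d_k, a_{k+1} = ⌊(a₀ + m_{k+1})/d_{k+1}⌋ (starting m₀ = 0, d₀ = 1), with convergents p_k = a_k·p_{k-1} + p_{k-2}, q_k = a_k·q_{k-1} + q_{k-2} (p₋₁ = 1, q₋₁ = 0):
  k = 0: a₀ = 5; p₀/q₀ = 5/1; p₀² − 35·q₀² = 25 − 35 = -10.
  k = 1: m = 5, d = 10, a = ⌊(5 + 5)/10⌋ = 1; p/q = (1·5 + 1)/(1·1 + 0) = 6/1; p² − 35·q² = 36 − 35 = 1.
  The first convergent with p² − 35·q² = 1 gives the fundamental solution (x₁, y₁) = (6, 1).
Step 2: Apply the recurrence (x_{n+1}, y_{n+1}) = (x₁x_n + 35y₁y_n, x₁y_n + y₁x_n) repeatedly.
  From (x_1, y_1) = (6, 1): x_2 = 6·6 + 35·1·1 = 71; y_2 = 6·1 + 1·6 = 12.
  From (x_2, y_2) = (71, 12): x_3 = 6·71 + 35·1·12 = 846; y_3 = 6·12 + 1·71 = 143.
  From (x_3, y_3) = (846, 143): x_4 = 6·846 + 35·1·143 = 10081; y_4 = 6·143 + 1·846 = 1704.
  From (x_4, y_4) = (10081, 1704): x_5 = 6·10081 + 35·1·1704 = 120126; y_5 = 6·1704 + 1·10081 = 20305.
  From (x_5, y_5) = (120126, 20305): x_6 = 6·120126 + 35·1·20305 = 1431431; y_6 = 6·20305 + 1·120126 = 241956.
  From (x_6, y_6) = (1431431, 241956): x_7 = 6·1431431 + 35·1·241956 = 17057046; y_7 = 6·241956 + 1·1431431 = 2883167.
Step 3: Verify x_7² - 35·y_7² = 290942818246116 - 290942818246115 = 1 (should be 1). ✓

(x_1, y_1) = (6, 1); (x_7, y_7) = (17057046, 2883167).


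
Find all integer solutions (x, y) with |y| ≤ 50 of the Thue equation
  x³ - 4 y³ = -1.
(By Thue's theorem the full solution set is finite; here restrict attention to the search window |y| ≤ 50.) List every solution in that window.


The equation is x³ - 4y³ = -1. For fixed y, x³ = 4·y³ − 1, so a solution requires the RHS to be a perfect cube.
Strategy: iterate y from -50 to 50, compute RHS = 4·y³ − 1, and check whether it is a (positive or negative) perfect cube.
Check small values of y:
  y = 0: RHS = -1 = (-1)³ ⇒ x = -1 works.
  y = 1: RHS = 3 is not a perfect cube.
  y = -1: RHS = -5 is not a perfect cube.
  y = 2: RHS = 31 is not a perfect cube.
  y = -2: RHS = -33 is not a perfect cube.
  y = 3: RHS = 107 is not a perfect cube.
  y = -3: RHS = -109 is not a perfect cube.
Continuing the search up to |y| = 50 finds no further solutions beyond those listed.
Collected solutions: (-1, 0).

Solutions (with |y| ≤ 50): (-1, 0).


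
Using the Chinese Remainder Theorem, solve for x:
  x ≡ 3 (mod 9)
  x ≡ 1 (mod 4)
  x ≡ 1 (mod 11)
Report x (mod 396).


Moduli 9, 4, 11 are pairwise coprime; by CRT there is a unique solution modulo M = 9 · 4 · 11 = 396.
Solve pairwise, accumulating the modulus:
  Start with x ≡ 3 (mod 9).
  Combine with x ≡ 1 (mod 4): since gcd(9, 4) = 1, we get a unique residue mod 36.
    Write x = 3 + 9·t and substitute into x ≡ 1 (mod 4): 9·t ≡ 1 − 3 = -2 (mod 4).
    Reduce coefficients mod 4: 1·t ≡ 2 (mod 4).
    So t ≡ 2 (mod 4).
    Then x = 3 + 9·2 = 21, valid modulo lcm(9, 4) = 36: x ≡ 21 (mod 36).
  Combine with x ≡ 1 (mod 11): since gcd(36, 11) = 1, we get a unique residue mod 396.
    Write x = 21 + 36·t and substitute into x ≡ 1 (mod 11): 36·t ≡ 1 − 21 = -20 (mod 11).
    Reduce coefficients mod 11: 3·t ≡ 2 (mod 11).
    The inverse of 3 mod 11 is 4 (since 3·4 = 12 = 1·11 + 1), so t ≡ 4·2 = 8 ≡ 8 (mod 11).
    Then x = 21 + 36·8 = 309, valid modulo lcm(36, 11) = 396: x ≡ 309 (mod 396).
Verify: 309 mod 9 = 3 ✓, 309 mod 4 = 1 ✓, 309 mod 11 = 1 ✓.

x ≡ 309 (mod 396).


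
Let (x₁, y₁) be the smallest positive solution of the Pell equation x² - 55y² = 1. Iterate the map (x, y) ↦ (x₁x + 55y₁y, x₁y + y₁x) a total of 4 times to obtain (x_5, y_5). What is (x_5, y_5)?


Step 1: Find the fundamental solution (x₁, y₁) of x² - 55y² = 1.
  Expand √55 as a continued fraction. a₀ = ⌊√55⌋ = 7; iterate m_{k+1} = d_k·a_k − m_k, d_{k+1} = (55 − m_{k+1}²)/d_k, a_{k+1} = ⌊(a₀ + m_{k+1})/d_{k+1}⌋ (starting m₀ = 0, d₀ = 1), with convergents p_k = a_k·p_{k-1} + p_{k-2}, q_k = a_k·q_{k-1} + q_{k-2} (p₋₁ = 1, q₋₁ = 0):
  k = 0: a₀ = 7; p₀/q₀ = 7/1; p₀² − 55·q₀² = 49 − 55 = -6.
  k = 1: m = 7, d = 6, a = ⌊(7 + 7)/6⌋ = 2; p/q = (2·7 + 1)/(2·1 + 0) = 15/2; p² − 55·q² = 225 − 220 = 5.
  k = 2: m = 5, d = 5, a = ⌊(7 + 5)/5⌋ = 2; p/q = (2·15 + 7)/(2·2 + 1) = 37/5; p² − 55·q² = 1369 − 1375 = -6.
  k = 3: m = 5, d = 6, a = ⌊(7 + 5)/6⌋ = 2; p/q = (2·37 + 15)/(2·5 + 2) = 89/12; p² − 55·q² = 7921 − 7920 = 1.
  The first convergent with p² − 55·q² = 1 gives the fundamental solution (x₁, y₁) = (89, 12).
Step 2: Apply the recurrence (x_{n+1}, y_{n+1}) = (x₁x_n + 55y₁y_n, x₁y_n + y₁x_n) repeatedly.
  From (x_1, y_1) = (89, 12): x_2 = 89·89 + 55·12·12 = 15841; y_2 = 89·12 + 12·89 = 2136.
  From (x_2, y_2) = (15841, 2136): x_3 = 89·15841 + 55·12·2136 = 2819609; y_3 = 89·2136 + 12·15841 = 380196.
  From (x_3, y_3) = (2819609, 380196): x_4 = 89·2819609 + 55·12·380196 = 501874561; y_4 = 89·380196 + 12·2819609 = 67672752.
  From (x_4, y_4) = (501874561, 67672752): x_5 = 89·501874561 + 55·12·67672752 = 89330852249; y_5 = 89·67672752 + 12·501874561 = 12045369660.
Step 3: Verify x_5² - 55·y_5² = 7980001163532668358001 - 7980001163532668358000 = 1 (should be 1). ✓

(x_1, y_1) = (89, 12); (x_5, y_5) = (89330852249, 12045369660).


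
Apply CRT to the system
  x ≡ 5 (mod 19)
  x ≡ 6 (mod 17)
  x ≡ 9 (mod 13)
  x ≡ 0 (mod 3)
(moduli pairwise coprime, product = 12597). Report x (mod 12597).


Product of moduli M = 19 · 17 · 13 · 3 = 12597.
Merge one congruence at a time:
  Start: x ≡ 5 (mod 19).
  Combine with x ≡ 6 (mod 17); new modulus lcm = 323.
    Write x = 5 + 19·t and substitute into x ≡ 6 (mod 17): 19·t ≡ 6 − 5 = 1 (mod 17).
    Reduce coefficients mod 17: 2·t ≡ 1 (mod 17).
    The inverse of 2 mod 17 is 9 (since 2·9 = 18 = 1·17 + 1), so t ≡ 9·1 = 9 ≡ 9 (mod 17).
    Then x = 5 + 19·9 = 176, valid modulo lcm(19, 17) = 323: x ≡ 176 (mod 323).
  Combine with x ≡ 9 (mod 13); new modulus lcm = 4199.
    Write x = 176 + 323·t and substitute into x ≡ 9 (mod 13): 323·t ≡ 9 − 176 = -167 (mod 13).
    Reduce coefficients mod 13: 11·t ≡ 2 (mod 13).
    The inverse of 11 mod 13 is 6 (since 11·6 = 66 = 5·13 + 1), so t ≡ 6·2 = 12 ≡ 12 (mod 13).
    Then x = 176 + 323·12 = 4052, valid modulo lcm(323, 13) = 4199: x ≡ 4052 (mod 4199).
  Combine with x ≡ 0 (mod 3); new modulus lcm = 12597.
    Write x = 4052 + 4199·t and substitute into x ≡ 0 (mod 3): 4199·t ≡ 0 − 4052 = -4052 (mod 3).
    Reduce coefficients mod 3: 2·t ≡ 1 (mod 3).
    The inverse of 2 mod 3 is 2 (since 2·2 = 4 = 1·3 + 1), so t ≡ 2·1 = 2 ≡ 2 (mod 3).
    Then x = 4052 + 4199·2 = 12450, valid modulo lcm(4199, 3) = 12597: x ≡ 12450 (mod 12597).
Verify against each original: 12450 mod 19 = 5, 12450 mod 17 = 6, 12450 mod 13 = 9, 12450 mod 3 = 0.

x ≡ 12450 (mod 12597).


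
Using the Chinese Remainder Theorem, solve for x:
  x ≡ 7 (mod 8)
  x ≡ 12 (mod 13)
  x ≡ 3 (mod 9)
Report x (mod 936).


Moduli 8, 13, 9 are pairwise coprime; by CRT there is a unique solution modulo M = 8 · 13 · 9 = 936.
Solve pairwise, accumulating the modulus:
  Start with x ≡ 7 (mod 8).
  Combine with x ≡ 12 (mod 13): since gcd(8, 13) = 1, we get a unique residue mod 104.
    Write x = 7 + 8·t and substitute into x ≡ 12 (mod 13): 8·t ≡ 12 − 7 = 5 (mod 13).
    The inverse of 8 mod 13 is 5 (since 8·5 = 40 = 3·13 + 1), so t ≡ 5·5 = 25 ≡ 12 (mod 13).
    Then x = 7 + 8·12 = 103, valid modulo lcm(8, 13) = 104: x ≡ 103 (mod 104).
  Combine with x ≡ 3 (mod 9): since gcd(104, 9) = 1, we get a unique residue mod 936.
    Write x = 103 + 104·t and substitute into x ≡ 3 (mod 9): 104·t ≡ 3 − 103 = -100 (mod 9).
    Reduce coefficients mod 9: 5·t ≡ 8 (mod 9).
    The inverse of 5 mod 9 is 2 (since 5·2 = 10 = 1·9 + 1), so t ≡ 2·8 = 16 ≡ 7 (mod 9).
    Then x = 103 + 104·7 = 831, valid modulo lcm(104, 9) = 936: x ≡ 831 (mod 936).
Verify: 831 mod 8 = 7 ✓, 831 mod 13 = 12 ✓, 831 mod 9 = 3 ✓.

x ≡ 831 (mod 936).


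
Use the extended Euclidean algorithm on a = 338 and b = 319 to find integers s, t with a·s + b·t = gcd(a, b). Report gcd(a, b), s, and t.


Euclidean algorithm on (338, 319) — divide until remainder is 0:
  338 = 1 · 319 + 19
  319 = 16 · 19 + 15
  19 = 1 · 15 + 4
  15 = 3 · 4 + 3
  4 = 1 · 3 + 1
  3 = 3 · 1 + 0
gcd(338, 319) = 1.
Track Bezout coefficients alongside the remainders: start with r₀ = 338 = a·1 + b·0 (s = 1, t = 0) and r₁ = 319 = a·0 + b·1 (s = 0, t = 1); each new remainder r_{k+1} = r_{k-1} − q_k·r_k inherits s_{k+1} = s_{k-1} − q_k·s_k, t_{k+1} = t_{k-1} − q_k·t_k, so r_k = a·s_k + b·t_k at every step:
  q = 1: r = 19, s = 1 − 1·0 = 1, t = 0 − 1·1 = -1  (check: 338·1 + 319·(-1) = 19)
  q = 16: r = 15, s = 0 − 16·1 = -16, t = 1 − 16·(-1) = 17  (check: 338·(-16) + 319·17 = 15)
  q = 1: r = 4, s = 1 − 1·(-16) = 17, t = -1 − 1·17 = -18  (check: 338·17 + 319·(-18) = 4)
  q = 3: r = 3, s = -16 − 3·17 = -67, t = 17 − 3·(-18) = 71  (check: 338·(-67) + 319·71 = 3)
  q = 1: r = 1, s = 17 − 1·(-67) = 84, t = -18 − 1·71 = -89  (check: 338·84 + 319·(-89) = 1)
The row with r = 1 (the gcd) gives the Bezout coefficients s = 84, t = -89.
Result: 338 · (84) + 319 · (-89) = 1.

gcd(338, 319) = 1; s = 84, t = -89 (check: 338·84 + 319·(-89) = 1).


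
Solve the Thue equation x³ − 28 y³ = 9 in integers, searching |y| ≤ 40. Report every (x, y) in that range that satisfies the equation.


The equation is x³ - 28y³ = 9. For fixed y, x³ = 28·y³ + 9, so a solution requires the RHS to be a perfect cube.
Strategy: iterate y from -40 to 40, compute RHS = 28·y³ + 9, and check whether it is a (positive or negative) perfect cube.
Check small values of y:
  y = 0: RHS = 9 is not a perfect cube.
  y = 1: RHS = 37 is not a perfect cube.
  y = -1: RHS = -19 is not a perfect cube.
  y = 2: RHS = 233 is not a perfect cube.
  y = -2: RHS = -215 is not a perfect cube.
  y = 3: RHS = 765 is not a perfect cube.
  y = -3: RHS = -747 is not a perfect cube.
Continuing the search up to |y| = 40 finds no solutions either.
No (x, y) in the scanned range satisfies the equation.

No integer solutions with |y| ≤ 40.


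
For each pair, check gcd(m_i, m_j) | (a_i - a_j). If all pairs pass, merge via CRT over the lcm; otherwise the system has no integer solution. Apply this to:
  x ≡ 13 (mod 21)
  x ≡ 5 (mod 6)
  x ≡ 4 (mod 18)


Moduli 21, 6, 18 are not pairwise coprime, so CRT works modulo lcm(m_i) when all pairwise compatibility conditions hold.
Pairwise compatibility: gcd(m_i, m_j) must divide a_i - a_j for every pair.
Merge one congruence at a time:
  Start: x ≡ 13 (mod 21).
  Combine with x ≡ 5 (mod 6): gcd(21, 6) = 3, and 5 - 13 = -8 is NOT divisible by 3.
    ⇒ system is inconsistent (no integer solution).

No solution (the system is inconsistent).


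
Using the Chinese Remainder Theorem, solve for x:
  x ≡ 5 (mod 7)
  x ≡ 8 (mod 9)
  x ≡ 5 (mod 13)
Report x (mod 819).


Moduli 7, 9, 13 are pairwise coprime; by CRT there is a unique solution modulo M = 7 · 9 · 13 = 819.
Solve pairwise, accumulating the modulus:
  Start with x ≡ 5 (mod 7).
  Combine with x ≡ 8 (mod 9): since gcd(7, 9) = 1, we get a unique residue mod 63.
    Write x = 5 + 7·t and substitute into x ≡ 8 (mod 9): 7·t ≡ 8 − 5 = 3 (mod 9).
    The inverse of 7 mod 9 is 4 (since 7·4 = 28 = 3·9 + 1), so t ≡ 4·3 = 12 ≡ 3 (mod 9).
    Then x = 5 + 7·3 = 26, valid modulo lcm(7, 9) = 63: x ≡ 26 (mod 63).
  Combine with x ≡ 5 (mod 13): since gcd(63, 13) = 1, we get a unique residue mod 819.
    Write x = 26 + 63·t and substitute into x ≡ 5 (mod 13): 63·t ≡ 5 − 26 = -21 (mod 13).
    Reduce coefficients mod 13: 11·t ≡ 5 (mod 13).
    The inverse of 11 mod 13 is 6 (since 11·6 = 66 = 5·13 + 1), so t ≡ 6·5 = 30 ≡ 4 (mod 13).
    Then x = 26 + 63·4 = 278, valid modulo lcm(63, 13) = 819: x ≡ 278 (mod 819).
Verify: 278 mod 7 = 5 ✓, 278 mod 9 = 8 ✓, 278 mod 13 = 5 ✓.

x ≡ 278 (mod 819).


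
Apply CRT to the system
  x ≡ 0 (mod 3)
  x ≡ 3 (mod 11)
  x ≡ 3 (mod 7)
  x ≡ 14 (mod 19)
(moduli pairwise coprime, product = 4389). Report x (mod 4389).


Product of moduli M = 3 · 11 · 7 · 19 = 4389.
Merge one congruence at a time:
  Start: x ≡ 0 (mod 3).
  Combine with x ≡ 3 (mod 11); new modulus lcm = 33.
    Write x = 0 + 3·t and substitute into x ≡ 3 (mod 11): 3·t ≡ 3 − 0 = 3 (mod 11).
    The inverse of 3 mod 11 is 4 (since 3·4 = 12 = 1·11 + 1), so t ≡ 4·3 = 12 ≡ 1 (mod 11).
    Then x = 0 + 3·1 = 3, valid modulo lcm(3, 11) = 33: x ≡ 3 (mod 33).
  Combine with x ≡ 3 (mod 7); new modulus lcm = 231.
    Write x = 3 + 33·t and substitute into x ≡ 3 (mod 7): 33·t ≡ 3 − 3 = 0 (mod 7).
    Reduce coefficients mod 7: 5·t ≡ 0 (mod 7).
    The inverse of 5 mod 7 is 3 (since 5·3 = 15 = 2·7 + 1), so t ≡ 3·0 = 0 ≡ 0 (mod 7).
    Then x = 3 + 33·0 = 3, valid modulo lcm(33, 7) = 231: x ≡ 3 (mod 231).
  Combine with x ≡ 14 (mod 19); new modulus lcm = 4389.
    Write x = 3 + 231·t and substitute into x ≡ 14 (mod 19): 231·t ≡ 14 − 3 = 11 (mod 19).
    Reduce coefficients mod 19: 3·t ≡ 11 (mod 19).
    The inverse of 3 mod 19 is 13 (since 3·13 = 39 = 2·19 + 1), so t ≡ 13·11 = 143 ≡ 10 (mod 19).
    Then x = 3 + 231·10 = 2313, valid modulo lcm(231, 19) = 4389: x ≡ 2313 (mod 4389).
Verify against each original: 2313 mod 3 = 0, 2313 mod 11 = 3, 2313 mod 7 = 3, 2313 mod 19 = 14.

x ≡ 2313 (mod 4389).


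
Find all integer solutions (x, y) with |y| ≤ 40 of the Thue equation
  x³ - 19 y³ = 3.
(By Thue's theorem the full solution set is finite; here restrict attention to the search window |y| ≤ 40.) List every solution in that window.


The equation is x³ - 19y³ = 3. For fixed y, x³ = 19·y³ + 3, so a solution requires the RHS to be a perfect cube.
Strategy: iterate y from -40 to 40, compute RHS = 19·y³ + 3, and check whether it is a (positive or negative) perfect cube.
Check small values of y:
  y = 0: RHS = 3 is not a perfect cube.
  y = 1: RHS = 22 is not a perfect cube.
  y = -1: RHS = -16 is not a perfect cube.
  y = 2: RHS = 155 is not a perfect cube.
  y = -2: RHS = -149 is not a perfect cube.
  y = 3: RHS = 516 is not a perfect cube.
  y = -3: RHS = -510 is not a perfect cube.
Continuing the search up to |y| = 40 finds no solutions either.
No (x, y) in the scanned range satisfies the equation.

No integer solutions with |y| ≤ 40.


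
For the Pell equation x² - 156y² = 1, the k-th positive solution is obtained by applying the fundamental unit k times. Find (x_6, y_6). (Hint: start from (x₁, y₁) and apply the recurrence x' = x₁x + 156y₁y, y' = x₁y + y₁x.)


Step 1: Find the fundamental solution (x₁, y₁) of x² - 156y² = 1.
  Expand √156 as a continued fraction. a₀ = ⌊√156⌋ = 12; iterate m_{k+1} = d_k·a_k − m_k, d_{k+1} = (156 − m_{k+1}²)/d_k, a_{k+1} = ⌊(a₀ + m_{k+1})/d_{k+1}⌋ (starting m₀ = 0, d₀ = 1), with convergents p_k = a_k·p_{k-1} + p_{k-2}, q_k = a_k·q_{k-1} + q_{k-2} (p₋₁ = 1, q₋₁ = 0):
  k = 0: a₀ = 12; p₀/q₀ = 12/1; p₀² − 156·q₀² = 144 − 156 = -12.
  k = 1: m = 12, d = 12, a = ⌊(12 + 12)/12⌋ = 2; p/q = (2·12 + 1)/(2·1 + 0) = 25/2; p² − 156·q² = 625 − 624 = 1.
  The first convergent with p² − 156·q² = 1 gives the fundamental solution (x₁, y₁) = (25, 2).
Step 2: Apply the recurrence (x_{n+1}, y_{n+1}) = (x₁x_n + 156y₁y_n, x₁y_n + y₁x_n) repeatedly.
  From (x_1, y_1) = (25, 2): x_2 = 25·25 + 156·2·2 = 1249; y_2 = 25·2 + 2·25 = 100.
  From (x_2, y_2) = (1249, 100): x_3 = 25·1249 + 156·2·100 = 62425; y_3 = 25·100 + 2·1249 = 4998.
  From (x_3, y_3) = (62425, 4998): x_4 = 25·62425 + 156·2·4998 = 3120001; y_4 = 25·4998 + 2·62425 = 249800.
  From (x_4, y_4) = (3120001, 249800): x_5 = 25·3120001 + 156·2·249800 = 155937625; y_5 = 25·249800 + 2·3120001 = 12485002.
  From (x_5, y_5) = (155937625, 12485002): x_6 = 25·155937625 + 156·2·12485002 = 7793761249; y_6 = 25·12485002 + 2·155937625 = 624000300.
Step 3: Verify x_6² - 156·y_6² = 60742714406414040001 - 60742714406414040000 = 1 (should be 1). ✓

(x_1, y_1) = (25, 2); (x_6, y_6) = (7793761249, 624000300).


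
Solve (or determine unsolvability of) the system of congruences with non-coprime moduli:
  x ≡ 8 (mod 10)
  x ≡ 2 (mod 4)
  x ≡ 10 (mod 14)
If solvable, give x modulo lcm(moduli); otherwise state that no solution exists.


Moduli 10, 4, 14 are not pairwise coprime, so CRT works modulo lcm(m_i) when all pairwise compatibility conditions hold.
Pairwise compatibility: gcd(m_i, m_j) must divide a_i - a_j for every pair.
Merge one congruence at a time:
  Start: x ≡ 8 (mod 10).
  Combine with x ≡ 2 (mod 4): gcd(10, 4) = 2; 2 - 8 = -6, which IS divisible by 2, so compatible.
    Write x = 8 + 10·t and substitute into x ≡ 2 (mod 4): 10·t ≡ 2 − 8 = -6 (mod 4).
    Divide the congruence (and modulus) by g = 2: 5·t ≡ -3 (mod 2).
    Reduce coefficients mod 2: 1·t ≡ 1 (mod 2).
    So t ≡ 1 (mod 2).
    Then x = 8 + 10·1 = 18, valid modulo lcm(10, 4) = 20: x ≡ 18 (mod 20).
  Combine with x ≡ 10 (mod 14): gcd(20, 14) = 2; 10 - 18 = -8, which IS divisible by 2, so compatible.
    Write x = 18 + 20·t and substitute into x ≡ 10 (mod 14): 20·t ≡ 10 − 18 = -8 (mod 14).
    Divide the congruence (and modulus) by g = 2: 10·t ≡ -4 (mod 7).
    Reduce coefficients mod 7: 3·t ≡ 3 (mod 7).
    The inverse of 3 mod 7 is 5 (since 3·5 = 15 = 2·7 + 1), so t ≡ 5·3 = 15 ≡ 1 (mod 7).
    Then x = 18 + 20·1 = 38, valid modulo lcm(20, 14) = 140: x ≡ 38 (mod 140).
Verify: 38 mod 10 = 8, 38 mod 4 = 2, 38 mod 14 = 10.

x ≡ 38 (mod 140).


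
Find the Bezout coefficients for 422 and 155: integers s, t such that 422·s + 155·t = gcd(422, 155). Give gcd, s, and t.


Euclidean algorithm on (422, 155) — divide until remainder is 0:
  422 = 2 · 155 + 112
  155 = 1 · 112 + 43
  112 = 2 · 43 + 26
  43 = 1 · 26 + 17
  26 = 1 · 17 + 9
  17 = 1 · 9 + 8
  9 = 1 · 8 + 1
  8 = 8 · 1 + 0
gcd(422, 155) = 1.
Track Bezout coefficients alongside the remainders: start with r₀ = 422 = a·1 + b·0 (s = 1, t = 0) and r₁ = 155 = a·0 + b·1 (s = 0, t = 1); each new remainder r_{k+1} = r_{k-1} − q_k·r_k inherits s_{k+1} = s_{k-1} − q_k·s_k, t_{k+1} = t_{k-1} − q_k·t_k, so r_k = a·s_k + b·t_k at every step:
  q = 2: r = 112, s = 1 − 2·0 = 1, t = 0 − 2·1 = -2  (check: 422·1 + 155·(-2) = 112)
  q = 1: r = 43, s = 0 − 1·1 = -1, t = 1 − 1·(-2) = 3  (check: 422·(-1) + 155·3 = 43)
  q = 2: r = 26, s = 1 − 2·(-1) = 3, t = -2 − 2·3 = -8  (check: 422·3 + 155·(-8) = 26)
  q = 1: r = 17, s = -1 − 1·3 = -4, t = 3 − 1·(-8) = 11  (check: 422·(-4) + 155·11 = 17)
  q = 1: r = 9, s = 3 − 1·(-4) = 7, t = -8 − 1·11 = -19  (check: 422·7 + 155·(-19) = 9)
  q = 1: r = 8, s = -4 − 1·7 = -11, t = 11 − 1·(-19) = 30  (check: 422·(-11) + 155·30 = 8)
  q = 1: r = 1, s = 7 − 1·(-11) = 18, t = -19 − 1·30 = -49  (check: 422·18 + 155·(-49) = 1)
The row with r = 1 (the gcd) gives the Bezout coefficients s = 18, t = -49.
Result: 422 · (18) + 155 · (-49) = 1.

gcd(422, 155) = 1; s = 18, t = -49 (check: 422·18 + 155·(-49) = 1).


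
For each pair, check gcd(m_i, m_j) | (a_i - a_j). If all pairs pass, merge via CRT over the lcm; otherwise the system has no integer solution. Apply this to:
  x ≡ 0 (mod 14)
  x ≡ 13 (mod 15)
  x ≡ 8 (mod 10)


Moduli 14, 15, 10 are not pairwise coprime, so CRT works modulo lcm(m_i) when all pairwise compatibility conditions hold.
Pairwise compatibility: gcd(m_i, m_j) must divide a_i - a_j for every pair.
Merge one congruence at a time:
  Start: x ≡ 0 (mod 14).
  Combine with x ≡ 13 (mod 15): gcd(14, 15) = 1; 13 - 0 = 13, which IS divisible by 1, so compatible.
    Write x = 0 + 14·t and substitute into x ≡ 13 (mod 15): 14·t ≡ 13 − 0 = 13 (mod 15).
    The inverse of 14 mod 15 is 14 (since 14·14 = 196 = 13·15 + 1), so t ≡ 14·13 = 182 ≡ 2 (mod 15).
    Then x = 0 + 14·2 = 28, valid modulo lcm(14, 15) = 210: x ≡ 28 (mod 210).
  Combine with x ≡ 8 (mod 10): gcd(210, 10) = 10; 8 - 28 = -20, which IS divisible by 10, so compatible.
    Write x = 28 + 210·t and substitute into x ≡ 8 (mod 10): 210·t ≡ 8 − 28 = -20 (mod 10).
    Divide the congruence (and modulus) by g = 10: 21·t ≡ -2 (mod 1).
    Modulo 1 every t works; take t = 0.
    Then x = 28 + 210·0 = 28, valid modulo lcm(210, 10) = 210: x ≡ 28 (mod 210).
Verify: 28 mod 14 = 0, 28 mod 15 = 13, 28 mod 10 = 8.

x ≡ 28 (mod 210).


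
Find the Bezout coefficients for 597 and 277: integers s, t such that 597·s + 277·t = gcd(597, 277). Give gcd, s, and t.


Euclidean algorithm on (597, 277) — divide until remainder is 0:
  597 = 2 · 277 + 43
  277 = 6 · 43 + 19
  43 = 2 · 19 + 5
  19 = 3 · 5 + 4
  5 = 1 · 4 + 1
  4 = 4 · 1 + 0
gcd(597, 277) = 1.
Track Bezout coefficients alongside the remainders: start with r₀ = 597 = a·1 + b·0 (s = 1, t = 0) and r₁ = 277 = a·0 + b·1 (s = 0, t = 1); each new remainder r_{k+1} = r_{k-1} − q_k·r_k inherits s_{k+1} = s_{k-1} − q_k·s_k, t_{k+1} = t_{k-1} − q_k·t_k, so r_k = a·s_k + b·t_k at every step:
  q = 2: r = 43, s = 1 − 2·0 = 1, t = 0 − 2·1 = -2  (check: 597·1 + 277·(-2) = 43)
  q = 6: r = 19, s = 0 − 6·1 = -6, t = 1 − 6·(-2) = 13  (check: 597·(-6) + 277·13 = 19)
  q = 2: r = 5, s = 1 − 2·(-6) = 13, t = -2 − 2·13 = -28  (check: 597·13 + 277·(-28) = 5)
  q = 3: r = 4, s = -6 − 3·13 = -45, t = 13 − 3·(-28) = 97  (check: 597·(-45) + 277·97 = 4)
  q = 1: r = 1, s = 13 − 1·(-45) = 58, t = -28 − 1·97 = -125  (check: 597·58 + 277·(-125) = 1)
The row with r = 1 (the gcd) gives the Bezout coefficients s = 58, t = -125.
Result: 597 · (58) + 277 · (-125) = 1.

gcd(597, 277) = 1; s = 58, t = -125 (check: 597·58 + 277·(-125) = 1).


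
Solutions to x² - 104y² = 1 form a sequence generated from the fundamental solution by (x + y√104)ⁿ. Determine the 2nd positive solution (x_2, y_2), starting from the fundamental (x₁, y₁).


Step 1: Find the fundamental solution (x₁, y₁) of x² - 104y² = 1.
  Expand √104 as a continued fraction. a₀ = ⌊√104⌋ = 10; iterate m_{k+1} = d_k·a_k − m_k, d_{k+1} = (104 − m_{k+1}²)/d_k, a_{k+1} = ⌊(a₀ + m_{k+1})/d_{k+1}⌋ (starting m₀ = 0, d₀ = 1), with convergents p_k = a_k·p_{k-1} + p_{k-2}, q_k = a_k·q_{k-1} + q_{k-2} (p₋₁ = 1, q₋₁ = 0):
  k = 0: a₀ = 10; p₀/q₀ = 10/1; p₀² − 104·q₀² = 100 − 104 = -4.
  k = 1: m = 10, d = 4, a = ⌊(10 + 10)/4⌋ = 5; p/q = (5·10 + 1)/(5·1 + 0) = 51/5; p² − 104·q² = 2601 − 2600 = 1.
  The first convergent with p² − 104·q² = 1 gives the fundamental solution (x₁, y₁) = (51, 5).
Step 2: Apply the recurrence (x_{n+1}, y_{n+1}) = (x₁x_n + 104y₁y_n, x₁y_n + y₁x_n) repeatedly.
  From (x_1, y_1) = (51, 5): x_2 = 51·51 + 104·5·5 = 5201; y_2 = 51·5 + 5·51 = 510.
Step 3: Verify x_2² - 104·y_2² = 27050401 - 27050400 = 1 (should be 1). ✓

(x_1, y_1) = (51, 5); (x_2, y_2) = (5201, 510).


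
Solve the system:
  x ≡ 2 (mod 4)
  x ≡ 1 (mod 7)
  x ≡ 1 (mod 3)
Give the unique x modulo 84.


Moduli 4, 7, 3 are pairwise coprime; by CRT there is a unique solution modulo M = 4 · 7 · 3 = 84.
Solve pairwise, accumulating the modulus:
  Start with x ≡ 2 (mod 4).
  Combine with x ≡ 1 (mod 7): since gcd(4, 7) = 1, we get a unique residue mod 28.
    Write x = 2 + 4·t and substitute into x ≡ 1 (mod 7): 4·t ≡ 1 − 2 = -1 (mod 7).
    Reduce coefficients mod 7: 4·t ≡ 6 (mod 7).
    The inverse of 4 mod 7 is 2 (since 4·2 = 8 = 1·7 + 1), so t ≡ 2·6 = 12 ≡ 5 (mod 7).
    Then x = 2 + 4·5 = 22, valid modulo lcm(4, 7) = 28: x ≡ 22 (mod 28).
  Combine with x ≡ 1 (mod 3): since gcd(28, 3) = 1, we get a unique residue mod 84.
    Write x = 22 + 28·t and substitute into x ≡ 1 (mod 3): 28·t ≡ 1 − 22 = -21 (mod 3).
    Reduce coefficients mod 3: 1·t ≡ 0 (mod 3).
    So t ≡ 0 (mod 3).
    Then x = 22 + 28·0 = 22, valid modulo lcm(28, 3) = 84: x ≡ 22 (mod 84).
Verify: 22 mod 4 = 2 ✓, 22 mod 7 = 1 ✓, 22 mod 3 = 1 ✓.

x ≡ 22 (mod 84).


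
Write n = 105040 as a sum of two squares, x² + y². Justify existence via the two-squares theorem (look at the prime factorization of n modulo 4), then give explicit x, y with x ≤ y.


Step 1: Factor n = 105040 = 2^4 · 5 · 13 · 101.
Step 2: Check the mod-4 condition on each prime factor: 2 = 2 (special); 5 ≡ 1 (mod 4), exponent 1; 13 ≡ 1 (mod 4), exponent 1; 101 ≡ 1 (mod 4), exponent 1.
All primes ≡ 3 (mod 4) appear to even exponent (or don't appear), so by the two-squares theorem n IS expressible as a sum of two squares.
Step 3: Build a representation. Group n = k² · m with k = 4 and m = 5 · 13 · 101 = 6565 (a product of primes ≡ 1 (mod 4)); a representation of m scales to one of n via (k·x)² + (k·y)² = k²(x² + y²). Each prime p ≡ 1 (mod 4) is itself a sum of two squares; find a² by testing p − a² for a perfect square:
  5: 5 − 1² = 4 = 2² ⇒ 5 = 1² + 2².
  13: 13 − 1² = 12, 13 − 2² = 9 = 3² ⇒ 13 = 2² + 3².
  101: 101 − 1² = 100 = 10² ⇒ 101 = 1² + 10².
  Combine using the Brahmagupta–Fibonacci identity (a² + b²)(c² + d²) = (ac − bd)² + (ad + bc)² = (ac + bd)² + (ad − bc)²:
  5 · 13 = 65: from (1² + 2²)(2² + 3²), take (1·2 − 2·3, 1·3 + 2·2) = (2 − 6, 3 + 4) = (-4, 7); dropping signs (only squares matter) gives (4, 7); check 4² + 7² = 16 + 49 = 65 ✓.
  65 · 101 = 6565: from (4² + 7²)(1² + 10²), take (4·1 − 7·10, 4·10 + 7·1) = (4 − 70, 40 + 7) = (-66, 47); dropping signs (only squares matter) gives (66, 47); check 66² + 47² = 4356 + 2209 = 6565 ✓.
  Scale by k = 4: (4·66, 4·47) = (264, 188).
Step 4: Order so x ≤ y and verify: 188² + 264² = 35344 + 69696 = 105040 = n. ✓

n = 105040 = 188² + 264² (one valid representation with x ≤ y).


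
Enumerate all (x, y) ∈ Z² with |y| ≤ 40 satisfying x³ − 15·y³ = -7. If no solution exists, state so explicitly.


The equation is x³ - 15y³ = -7. For fixed y, x³ = 15·y³ − 7, so a solution requires the RHS to be a perfect cube.
Strategy: iterate y from -40 to 40, compute RHS = 15·y³ − 7, and check whether it is a (positive or negative) perfect cube.
Check small values of y:
  y = 0: RHS = -7 is not a perfect cube.
  y = 1: RHS = 8 = (2)³ ⇒ x = 2 works.
  y = -1: RHS = -22 is not a perfect cube.
  y = 2: RHS = 113 is not a perfect cube.
  y = -2: RHS = -127 is not a perfect cube.
  y = 3: RHS = 398 is not a perfect cube.
  y = -3: RHS = -412 is not a perfect cube.
Continuing the search up to |y| = 40 finds no further solutions beyond those listed.
Collected solutions: (2, 1).

Solutions (with |y| ≤ 40): (2, 1).


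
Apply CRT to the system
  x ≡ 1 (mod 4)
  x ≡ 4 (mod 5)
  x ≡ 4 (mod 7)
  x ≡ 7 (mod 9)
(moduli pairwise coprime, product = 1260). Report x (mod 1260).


Product of moduli M = 4 · 5 · 7 · 9 = 1260.
Merge one congruence at a time:
  Start: x ≡ 1 (mod 4).
  Combine with x ≡ 4 (mod 5); new modulus lcm = 20.
    Write x = 1 + 4·t and substitute into x ≡ 4 (mod 5): 4·t ≡ 4 − 1 = 3 (mod 5).
    The inverse of 4 mod 5 is 4 (since 4·4 = 16 = 3·5 + 1), so t ≡ 4·3 = 12 ≡ 2 (mod 5).
    Then x = 1 + 4·2 = 9, valid modulo lcm(4, 5) = 20: x ≡ 9 (mod 20).
  Combine with x ≡ 4 (mod 7); new modulus lcm = 140.
    Write x = 9 + 20·t and substitute into x ≡ 4 (mod 7): 20·t ≡ 4 − 9 = -5 (mod 7).
    Reduce coefficients mod 7: 6·t ≡ 2 (mod 7).
    The inverse of 6 mod 7 is 6 (since 6·6 = 36 = 5·7 + 1), so t ≡ 6·2 = 12 ≡ 5 (mod 7).
    Then x = 9 + 20·5 = 109, valid modulo lcm(20, 7) = 140: x ≡ 109 (mod 140).
  Combine with x ≡ 7 (mod 9); new modulus lcm = 1260.
    Write x = 109 + 140·t and substitute into x ≡ 7 (mod 9): 140·t ≡ 7 − 109 = -102 (mod 9).
    Reduce coefficients mod 9: 5·t ≡ 6 (mod 9).
    The inverse of 5 mod 9 is 2 (since 5·2 = 10 = 1·9 + 1), so t ≡ 2·6 = 12 ≡ 3 (mod 9).
    Then x = 109 + 140·3 = 529, valid modulo lcm(140, 9) = 1260: x ≡ 529 (mod 1260).
Verify against each original: 529 mod 4 = 1, 529 mod 5 = 4, 529 mod 7 = 4, 529 mod 9 = 7.

x ≡ 529 (mod 1260).


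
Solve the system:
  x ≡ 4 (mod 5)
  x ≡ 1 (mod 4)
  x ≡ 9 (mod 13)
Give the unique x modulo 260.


Moduli 5, 4, 13 are pairwise coprime; by CRT there is a unique solution modulo M = 5 · 4 · 13 = 260.
Solve pairwise, accumulating the modulus:
  Start with x ≡ 4 (mod 5).
  Combine with x ≡ 1 (mod 4): since gcd(5, 4) = 1, we get a unique residue mod 20.
    Write x = 4 + 5·t and substitute into x ≡ 1 (mod 4): 5·t ≡ 1 − 4 = -3 (mod 4).
    Reduce coefficients mod 4: 1·t ≡ 1 (mod 4).
    So t ≡ 1 (mod 4).
    Then x = 4 + 5·1 = 9, valid modulo lcm(5, 4) = 20: x ≡ 9 (mod 20).
  Combine with x ≡ 9 (mod 13): since gcd(20, 13) = 1, we get a unique residue mod 260.
    Write x = 9 + 20·t and substitute into x ≡ 9 (mod 13): 20·t ≡ 9 − 9 = 0 (mod 13).
    Reduce coefficients mod 13: 7·t ≡ 0 (mod 13).
    The inverse of 7 mod 13 is 2 (since 7·2 = 14 = 1·13 + 1), so t ≡ 2·0 = 0 ≡ 0 (mod 13).
    Then x = 9 + 20·0 = 9, valid modulo lcm(20, 13) = 260: x ≡ 9 (mod 260).
Verify: 9 mod 5 = 4 ✓, 9 mod 4 = 1 ✓, 9 mod 13 = 9 ✓.

x ≡ 9 (mod 260).


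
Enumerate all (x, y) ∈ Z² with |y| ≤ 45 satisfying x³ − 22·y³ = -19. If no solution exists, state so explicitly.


The equation is x³ - 22y³ = -19. For fixed y, x³ = 22·y³ − 19, so a solution requires the RHS to be a perfect cube.
Strategy: iterate y from -45 to 45, compute RHS = 22·y³ − 19, and check whether it is a (positive or negative) perfect cube.
Check small values of y:
  y = 0: RHS = -19 is not a perfect cube.
  y = 1: RHS = 3 is not a perfect cube.
  y = -1: RHS = -41 is not a perfect cube.
  y = 2: RHS = 157 is not a perfect cube.
  y = -2: RHS = -195 is not a perfect cube.
  y = 3: RHS = 575 is not a perfect cube.
  y = -3: RHS = -613 is not a perfect cube.
Continuing the search up to |y| = 45 finds no solutions either.
No (x, y) in the scanned range satisfies the equation.

No integer solutions with |y| ≤ 45.


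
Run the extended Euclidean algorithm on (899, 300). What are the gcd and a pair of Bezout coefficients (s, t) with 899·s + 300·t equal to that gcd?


Euclidean algorithm on (899, 300) — divide until remainder is 0:
  899 = 2 · 300 + 299
  300 = 1 · 299 + 1
  299 = 299 · 1 + 0
gcd(899, 300) = 1.
Track Bezout coefficients alongside the remainders: start with r₀ = 899 = a·1 + b·0 (s = 1, t = 0) and r₁ = 300 = a·0 + b·1 (s = 0, t = 1); each new remainder r_{k+1} = r_{k-1} − q_k·r_k inherits s_{k+1} = s_{k-1} − q_k·s_k, t_{k+1} = t_{k-1} − q_k·t_k, so r_k = a·s_k + b·t_k at every step:
  q = 2: r = 299, s = 1 − 2·0 = 1, t = 0 − 2·1 = -2  (check: 899·1 + 300·(-2) = 299)
  q = 1: r = 1, s = 0 − 1·1 = -1, t = 1 − 1·(-2) = 3  (check: 899·(-1) + 300·3 = 1)
The row with r = 1 (the gcd) gives the Bezout coefficients s = -1, t = 3.
Result: 899 · (-1) + 300 · (3) = 1.

gcd(899, 300) = 1; s = -1, t = 3 (check: 899·(-1) + 300·3 = 1).


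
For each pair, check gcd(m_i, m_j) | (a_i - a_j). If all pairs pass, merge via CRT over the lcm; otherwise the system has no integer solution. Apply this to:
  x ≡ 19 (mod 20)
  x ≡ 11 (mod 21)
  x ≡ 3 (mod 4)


Moduli 20, 21, 4 are not pairwise coprime, so CRT works modulo lcm(m_i) when all pairwise compatibility conditions hold.
Pairwise compatibility: gcd(m_i, m_j) must divide a_i - a_j for every pair.
Merge one congruence at a time:
  Start: x ≡ 19 (mod 20).
  Combine with x ≡ 11 (mod 21): gcd(20, 21) = 1; 11 - 19 = -8, which IS divisible by 1, so compatible.
    Write x = 19 + 20·t and substitute into x ≡ 11 (mod 21): 20·t ≡ 11 − 19 = -8 (mod 21).
    Reduce coefficients mod 21: 20·t ≡ 13 (mod 21).
    The inverse of 20 mod 21 is 20 (since 20·20 = 400 = 19·21 + 1), so t ≡ 20·13 = 260 ≡ 8 (mod 21).
    Then x = 19 + 20·8 = 179, valid modulo lcm(20, 21) = 420: x ≡ 179 (mod 420).
  Combine with x ≡ 3 (mod 4): gcd(420, 4) = 4; 3 - 179 = -176, which IS divisible by 4, so compatible.
    Write x = 179 + 420·t and substitute into x ≡ 3 (mod 4): 420·t ≡ 3 − 179 = -176 (mod 4).
    Divide the congruence (and modulus) by g = 4: 105·t ≡ -44 (mod 1).
    Modulo 1 every t works; take t = 0.
    Then x = 179 + 420·0 = 179, valid modulo lcm(420, 4) = 420: x ≡ 179 (mod 420).
Verify: 179 mod 20 = 19, 179 mod 21 = 11, 179 mod 4 = 3.

x ≡ 179 (mod 420).


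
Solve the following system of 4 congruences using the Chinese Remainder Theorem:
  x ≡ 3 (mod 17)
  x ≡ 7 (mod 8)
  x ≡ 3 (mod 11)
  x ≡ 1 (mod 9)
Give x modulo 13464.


Product of moduli M = 17 · 8 · 11 · 9 = 13464.
Merge one congruence at a time:
  Start: x ≡ 3 (mod 17).
  Combine with x ≡ 7 (mod 8); new modulus lcm = 136.
    Write x = 3 + 17·t and substitute into x ≡ 7 (mod 8): 17·t ≡ 7 − 3 = 4 (mod 8).
    Reduce coefficients mod 8: 1·t ≡ 4 (mod 8).
    So t ≡ 4 (mod 8).
    Then x = 3 + 17·4 = 71, valid modulo lcm(17, 8) = 136: x ≡ 71 (mod 136).
  Combine with x ≡ 3 (mod 11); new modulus lcm = 1496.
    Write x = 71 + 136·t and substitute into x ≡ 3 (mod 11): 136·t ≡ 3 − 71 = -68 (mod 11).
    Reduce coefficients mod 11: 4·t ≡ 9 (mod 11).
    The inverse of 4 mod 11 is 3 (since 4·3 = 12 = 1·11 + 1), so t ≡ 3·9 = 27 ≡ 5 (mod 11).
    Then x = 71 + 136·5 = 751, valid modulo lcm(136, 11) = 1496: x ≡ 751 (mod 1496).
  Combine with x ≡ 1 (mod 9); new modulus lcm = 13464.
    Write x = 751 + 1496·t and substitute into x ≡ 1 (mod 9): 1496·t ≡ 1 − 751 = -750 (mod 9).
    Reduce coefficients mod 9: 2·t ≡ 6 (mod 9).
    The inverse of 2 mod 9 is 5 (since 2·5 = 10 = 1·9 + 1), so t ≡ 5·6 = 30 ≡ 3 (mod 9).
    Then x = 751 + 1496·3 = 5239, valid modulo lcm(1496, 9) = 13464: x ≡ 5239 (mod 13464).
Verify against each original: 5239 mod 17 = 3, 5239 mod 8 = 7, 5239 mod 11 = 3, 5239 mod 9 = 1.

x ≡ 5239 (mod 13464).


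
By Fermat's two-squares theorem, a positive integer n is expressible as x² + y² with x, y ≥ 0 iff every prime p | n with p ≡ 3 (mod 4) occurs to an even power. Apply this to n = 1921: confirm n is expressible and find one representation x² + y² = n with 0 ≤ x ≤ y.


Step 1: Factor n = 1921 = 17 · 113.
Step 2: Check the mod-4 condition on each prime factor: 17 ≡ 1 (mod 4), exponent 1; 113 ≡ 1 (mod 4), exponent 1.
All primes ≡ 3 (mod 4) appear to even exponent (or don't appear), so by the two-squares theorem n IS expressible as a sum of two squares.
Step 3: Build a representation. Here n = 17 · 113 is a product of primes ≡ 1 (mod 4). Each prime p ≡ 1 (mod 4) is itself a sum of two squares; find a² by testing p − a² for a perfect square:
  17: 17 − 1² = 16 = 4² ⇒ 17 = 1² + 4².
  113: 113 − 1² = 112, 113 − 2² = 109, 113 − 3² = 104, 113 − 4² = 97, 113 − 5² = 88, 113 − 6² = 77, 113 − 7² = 64 = 8² ⇒ 113 = 7² + 8².
  Combine using the Brahmagupta–Fibonacci identity (a² + b²)(c² + d²) = (ac − bd)² + (ad + bc)² = (ac + bd)² + (ad − bc)²:
  17 · 113 = 1921: from (1² + 4²)(7² + 8²), take (1·7 − 4·8, 1·8 + 4·7) = (7 − 32, 8 + 28) = (-25, 36); dropping signs (only squares matter) gives (25, 36); check 25² + 36² = 625 + 1296 = 1921 ✓.
Step 4: Order so x ≤ y and verify: 25² + 36² = 625 + 1296 = 1921 = n. ✓

n = 1921 = 25² + 36² (one valid representation with x ≤ y).
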